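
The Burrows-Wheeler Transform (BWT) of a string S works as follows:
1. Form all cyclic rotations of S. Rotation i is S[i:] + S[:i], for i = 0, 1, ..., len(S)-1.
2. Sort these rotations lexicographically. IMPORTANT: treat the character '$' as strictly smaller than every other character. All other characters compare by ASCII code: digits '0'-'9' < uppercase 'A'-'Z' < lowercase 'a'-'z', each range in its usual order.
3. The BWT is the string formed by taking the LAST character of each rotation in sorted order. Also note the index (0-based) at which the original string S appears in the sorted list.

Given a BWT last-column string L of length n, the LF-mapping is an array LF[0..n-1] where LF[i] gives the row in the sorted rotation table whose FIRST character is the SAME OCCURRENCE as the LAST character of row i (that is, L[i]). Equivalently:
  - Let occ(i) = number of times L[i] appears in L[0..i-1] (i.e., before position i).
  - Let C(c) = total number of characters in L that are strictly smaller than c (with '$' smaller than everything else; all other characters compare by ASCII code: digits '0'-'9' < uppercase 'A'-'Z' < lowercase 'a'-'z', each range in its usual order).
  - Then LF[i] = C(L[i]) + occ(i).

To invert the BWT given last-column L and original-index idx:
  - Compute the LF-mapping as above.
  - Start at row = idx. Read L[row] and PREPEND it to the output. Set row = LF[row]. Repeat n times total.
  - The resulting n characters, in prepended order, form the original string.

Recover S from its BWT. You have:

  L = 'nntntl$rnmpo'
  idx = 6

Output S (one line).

Answer: nptmrotnlnn$

Derivation:
LF mapping: 3 4 10 5 11 1 0 9 6 2 8 7
Walk LF starting at row 6, prepending L[row]:
  step 1: row=6, L[6]='$', prepend. Next row=LF[6]=0
  step 2: row=0, L[0]='n', prepend. Next row=LF[0]=3
  step 3: row=3, L[3]='n', prepend. Next row=LF[3]=5
  step 4: row=5, L[5]='l', prepend. Next row=LF[5]=1
  step 5: row=1, L[1]='n', prepend. Next row=LF[1]=4
  step 6: row=4, L[4]='t', prepend. Next row=LF[4]=11
  step 7: row=11, L[11]='o', prepend. Next row=LF[11]=7
  step 8: row=7, L[7]='r', prepend. Next row=LF[7]=9
  step 9: row=9, L[9]='m', prepend. Next row=LF[9]=2
  step 10: row=2, L[2]='t', prepend. Next row=LF[2]=10
  step 11: row=10, L[10]='p', prepend. Next row=LF[10]=8
  step 12: row=8, L[8]='n', prepend. Next row=LF[8]=6
Reversed output: nptmrotnlnn$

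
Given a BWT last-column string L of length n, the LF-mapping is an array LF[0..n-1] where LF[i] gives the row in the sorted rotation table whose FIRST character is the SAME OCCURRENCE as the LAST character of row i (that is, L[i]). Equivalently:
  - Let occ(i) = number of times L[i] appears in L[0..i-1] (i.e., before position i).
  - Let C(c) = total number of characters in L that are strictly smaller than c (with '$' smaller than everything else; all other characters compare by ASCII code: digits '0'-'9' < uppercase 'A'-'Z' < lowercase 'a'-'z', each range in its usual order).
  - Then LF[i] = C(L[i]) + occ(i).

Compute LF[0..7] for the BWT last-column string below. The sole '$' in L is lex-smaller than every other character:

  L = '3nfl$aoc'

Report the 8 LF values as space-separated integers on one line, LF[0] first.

Answer: 1 6 4 5 0 2 7 3

Derivation:
Char counts: '$':1, '3':1, 'a':1, 'c':1, 'f':1, 'l':1, 'n':1, 'o':1
C (first-col start): C('$')=0, C('3')=1, C('a')=2, C('c')=3, C('f')=4, C('l')=5, C('n')=6, C('o')=7
L[0]='3': occ=0, LF[0]=C('3')+0=1+0=1
L[1]='n': occ=0, LF[1]=C('n')+0=6+0=6
L[2]='f': occ=0, LF[2]=C('f')+0=4+0=4
L[3]='l': occ=0, LF[3]=C('l')+0=5+0=5
L[4]='$': occ=0, LF[4]=C('$')+0=0+0=0
L[5]='a': occ=0, LF[5]=C('a')+0=2+0=2
L[6]='o': occ=0, LF[6]=C('o')+0=7+0=7
L[7]='c': occ=0, LF[7]=C('c')+0=3+0=3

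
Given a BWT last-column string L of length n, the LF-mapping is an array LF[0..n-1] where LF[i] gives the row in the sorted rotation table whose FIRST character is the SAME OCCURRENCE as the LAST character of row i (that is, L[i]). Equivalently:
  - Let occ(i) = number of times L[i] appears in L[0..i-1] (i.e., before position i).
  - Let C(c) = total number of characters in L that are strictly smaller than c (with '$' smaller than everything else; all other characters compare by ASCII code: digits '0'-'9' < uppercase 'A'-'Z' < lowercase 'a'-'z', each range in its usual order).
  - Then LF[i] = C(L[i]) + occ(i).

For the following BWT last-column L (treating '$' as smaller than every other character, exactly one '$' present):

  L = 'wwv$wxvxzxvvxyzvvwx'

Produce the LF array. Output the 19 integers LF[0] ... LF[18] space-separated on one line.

Char counts: '$':1, 'v':6, 'w':4, 'x':5, 'y':1, 'z':2
C (first-col start): C('$')=0, C('v')=1, C('w')=7, C('x')=11, C('y')=16, C('z')=17
L[0]='w': occ=0, LF[0]=C('w')+0=7+0=7
L[1]='w': occ=1, LF[1]=C('w')+1=7+1=8
L[2]='v': occ=0, LF[2]=C('v')+0=1+0=1
L[3]='$': occ=0, LF[3]=C('$')+0=0+0=0
L[4]='w': occ=2, LF[4]=C('w')+2=7+2=9
L[5]='x': occ=0, LF[5]=C('x')+0=11+0=11
L[6]='v': occ=1, LF[6]=C('v')+1=1+1=2
L[7]='x': occ=1, LF[7]=C('x')+1=11+1=12
L[8]='z': occ=0, LF[8]=C('z')+0=17+0=17
L[9]='x': occ=2, LF[9]=C('x')+2=11+2=13
L[10]='v': occ=2, LF[10]=C('v')+2=1+2=3
L[11]='v': occ=3, LF[11]=C('v')+3=1+3=4
L[12]='x': occ=3, LF[12]=C('x')+3=11+3=14
L[13]='y': occ=0, LF[13]=C('y')+0=16+0=16
L[14]='z': occ=1, LF[14]=C('z')+1=17+1=18
L[15]='v': occ=4, LF[15]=C('v')+4=1+4=5
L[16]='v': occ=5, LF[16]=C('v')+5=1+5=6
L[17]='w': occ=3, LF[17]=C('w')+3=7+3=10
L[18]='x': occ=4, LF[18]=C('x')+4=11+4=15

Answer: 7 8 1 0 9 11 2 12 17 13 3 4 14 16 18 5 6 10 15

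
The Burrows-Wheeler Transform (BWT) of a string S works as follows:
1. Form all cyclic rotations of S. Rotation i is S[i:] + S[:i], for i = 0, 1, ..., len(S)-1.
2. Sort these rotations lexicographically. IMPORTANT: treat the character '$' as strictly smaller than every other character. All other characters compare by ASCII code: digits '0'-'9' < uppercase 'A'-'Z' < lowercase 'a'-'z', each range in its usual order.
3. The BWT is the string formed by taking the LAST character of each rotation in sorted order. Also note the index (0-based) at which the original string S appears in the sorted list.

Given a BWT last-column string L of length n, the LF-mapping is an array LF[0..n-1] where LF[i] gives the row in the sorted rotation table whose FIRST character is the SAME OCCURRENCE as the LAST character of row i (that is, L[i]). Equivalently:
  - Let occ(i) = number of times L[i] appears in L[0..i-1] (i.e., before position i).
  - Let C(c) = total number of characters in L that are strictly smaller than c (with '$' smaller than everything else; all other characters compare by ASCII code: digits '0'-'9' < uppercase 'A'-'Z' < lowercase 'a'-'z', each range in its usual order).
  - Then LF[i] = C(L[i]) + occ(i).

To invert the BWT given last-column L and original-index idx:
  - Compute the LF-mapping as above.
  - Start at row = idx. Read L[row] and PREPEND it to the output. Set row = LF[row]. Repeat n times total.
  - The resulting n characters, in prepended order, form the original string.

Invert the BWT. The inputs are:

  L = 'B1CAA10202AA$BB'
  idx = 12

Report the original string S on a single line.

Answer: BBC0A12A102AAB$

Derivation:
LF mapping: 11 3 14 7 8 4 1 5 2 6 9 10 0 12 13
Walk LF starting at row 12, prepending L[row]:
  step 1: row=12, L[12]='$', prepend. Next row=LF[12]=0
  step 2: row=0, L[0]='B', prepend. Next row=LF[0]=11
  step 3: row=11, L[11]='A', prepend. Next row=LF[11]=10
  step 4: row=10, L[10]='A', prepend. Next row=LF[10]=9
  step 5: row=9, L[9]='2', prepend. Next row=LF[9]=6
  step 6: row=6, L[6]='0', prepend. Next row=LF[6]=1
  step 7: row=1, L[1]='1', prepend. Next row=LF[1]=3
  step 8: row=3, L[3]='A', prepend. Next row=LF[3]=7
  step 9: row=7, L[7]='2', prepend. Next row=LF[7]=5
  step 10: row=5, L[5]='1', prepend. Next row=LF[5]=4
  step 11: row=4, L[4]='A', prepend. Next row=LF[4]=8
  step 12: row=8, L[8]='0', prepend. Next row=LF[8]=2
  step 13: row=2, L[2]='C', prepend. Next row=LF[2]=14
  step 14: row=14, L[14]='B', prepend. Next row=LF[14]=13
  step 15: row=13, L[13]='B', prepend. Next row=LF[13]=12
Reversed output: BBC0A12A102AAB$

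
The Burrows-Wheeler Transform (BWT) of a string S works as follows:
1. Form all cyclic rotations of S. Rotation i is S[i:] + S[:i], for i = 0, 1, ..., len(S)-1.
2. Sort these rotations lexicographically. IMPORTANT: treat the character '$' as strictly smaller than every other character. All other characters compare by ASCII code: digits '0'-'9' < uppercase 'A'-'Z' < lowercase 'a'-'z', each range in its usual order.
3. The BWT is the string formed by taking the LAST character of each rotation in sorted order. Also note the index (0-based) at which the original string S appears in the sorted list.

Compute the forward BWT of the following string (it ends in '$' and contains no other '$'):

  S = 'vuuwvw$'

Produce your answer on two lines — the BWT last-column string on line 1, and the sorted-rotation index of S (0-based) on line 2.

Answer: wvu$wvu
3

Derivation:
All 7 rotations (rotation i = S[i:]+S[:i]):
  rot[0] = vuuwvw$
  rot[1] = uuwvw$v
  rot[2] = uwvw$vu
  rot[3] = wvw$vuu
  rot[4] = vw$vuuw
  rot[5] = w$vuuwv
  rot[6] = $vuuwvw
Sorted (with $ < everything):
  sorted[0] = $vuuwvw  (last char: 'w')
  sorted[1] = uuwvw$v  (last char: 'v')
  sorted[2] = uwvw$vu  (last char: 'u')
  sorted[3] = vuuwvw$  (last char: '$')
  sorted[4] = vw$vuuw  (last char: 'w')
  sorted[5] = w$vuuwv  (last char: 'v')
  sorted[6] = wvw$vuu  (last char: 'u')
Last column: wvu$wvu
Original string S is at sorted index 3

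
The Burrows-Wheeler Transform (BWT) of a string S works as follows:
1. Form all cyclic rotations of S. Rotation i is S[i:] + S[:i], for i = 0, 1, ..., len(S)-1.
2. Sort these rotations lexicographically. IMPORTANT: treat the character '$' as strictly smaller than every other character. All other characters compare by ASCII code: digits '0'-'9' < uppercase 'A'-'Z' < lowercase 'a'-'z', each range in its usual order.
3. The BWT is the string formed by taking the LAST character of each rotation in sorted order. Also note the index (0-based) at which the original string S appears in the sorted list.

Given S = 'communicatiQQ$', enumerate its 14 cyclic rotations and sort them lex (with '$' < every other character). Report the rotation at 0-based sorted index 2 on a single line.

Answer: QQ$communicati

Derivation:
All 14 rotations (rotation i = S[i:]+S[:i]):
  rot[0] = communicatiQQ$
  rot[1] = ommunicatiQQ$c
  rot[2] = mmunicatiQQ$co
  rot[3] = municatiQQ$com
  rot[4] = unicatiQQ$comm
  rot[5] = nicatiQQ$commu
  rot[6] = icatiQQ$commun
  rot[7] = catiQQ$communi
  rot[8] = atiQQ$communic
  rot[9] = tiQQ$communica
  rot[10] = iQQ$communicat
  rot[11] = QQ$communicati
  rot[12] = Q$communicatiQ
  rot[13] = $communicatiQQ
Sorted (with $ < everything):
  sorted[0] = $communicatiQQ
  sorted[1] = Q$communicatiQ
  sorted[2] = QQ$communicati
  sorted[3] = atiQQ$communic
  sorted[4] = catiQQ$communi
  sorted[5] = communicatiQQ$
  sorted[6] = iQQ$communicat
  sorted[7] = icatiQQ$commun
  sorted[8] = mmunicatiQQ$co
  sorted[9] = municatiQQ$com
  sorted[10] = nicatiQQ$commu
  sorted[11] = ommunicatiQQ$c
  sorted[12] = tiQQ$communica
  sorted[13] = unicatiQQ$comm
sorted[2] = QQ$communicati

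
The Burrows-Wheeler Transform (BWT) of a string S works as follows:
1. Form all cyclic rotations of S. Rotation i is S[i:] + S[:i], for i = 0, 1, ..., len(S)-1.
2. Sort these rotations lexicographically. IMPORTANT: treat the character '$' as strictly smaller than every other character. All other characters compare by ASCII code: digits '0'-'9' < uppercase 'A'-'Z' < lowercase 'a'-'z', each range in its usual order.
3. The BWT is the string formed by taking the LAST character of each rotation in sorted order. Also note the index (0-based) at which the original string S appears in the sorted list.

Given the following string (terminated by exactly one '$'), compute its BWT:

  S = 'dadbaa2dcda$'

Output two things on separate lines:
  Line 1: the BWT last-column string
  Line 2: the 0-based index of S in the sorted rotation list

All 12 rotations (rotation i = S[i:]+S[:i]):
  rot[0] = dadbaa2dcda$
  rot[1] = adbaa2dcda$d
  rot[2] = dbaa2dcda$da
  rot[3] = baa2dcda$dad
  rot[4] = aa2dcda$dadb
  rot[5] = a2dcda$dadba
  rot[6] = 2dcda$dadbaa
  rot[7] = dcda$dadbaa2
  rot[8] = cda$dadbaa2d
  rot[9] = da$dadbaa2dc
  rot[10] = a$dadbaa2dcd
  rot[11] = $dadbaa2dcda
Sorted (with $ < everything):
  sorted[0] = $dadbaa2dcda  (last char: 'a')
  sorted[1] = 2dcda$dadbaa  (last char: 'a')
  sorted[2] = a$dadbaa2dcd  (last char: 'd')
  sorted[3] = a2dcda$dadba  (last char: 'a')
  sorted[4] = aa2dcda$dadb  (last char: 'b')
  sorted[5] = adbaa2dcda$d  (last char: 'd')
  sorted[6] = baa2dcda$dad  (last char: 'd')
  sorted[7] = cda$dadbaa2d  (last char: 'd')
  sorted[8] = da$dadbaa2dc  (last char: 'c')
  sorted[9] = dadbaa2dcda$  (last char: '$')
  sorted[10] = dbaa2dcda$da  (last char: 'a')
  sorted[11] = dcda$dadbaa2  (last char: '2')
Last column: aadabdddc$a2
Original string S is at sorted index 9

Answer: aadabdddc$a2
9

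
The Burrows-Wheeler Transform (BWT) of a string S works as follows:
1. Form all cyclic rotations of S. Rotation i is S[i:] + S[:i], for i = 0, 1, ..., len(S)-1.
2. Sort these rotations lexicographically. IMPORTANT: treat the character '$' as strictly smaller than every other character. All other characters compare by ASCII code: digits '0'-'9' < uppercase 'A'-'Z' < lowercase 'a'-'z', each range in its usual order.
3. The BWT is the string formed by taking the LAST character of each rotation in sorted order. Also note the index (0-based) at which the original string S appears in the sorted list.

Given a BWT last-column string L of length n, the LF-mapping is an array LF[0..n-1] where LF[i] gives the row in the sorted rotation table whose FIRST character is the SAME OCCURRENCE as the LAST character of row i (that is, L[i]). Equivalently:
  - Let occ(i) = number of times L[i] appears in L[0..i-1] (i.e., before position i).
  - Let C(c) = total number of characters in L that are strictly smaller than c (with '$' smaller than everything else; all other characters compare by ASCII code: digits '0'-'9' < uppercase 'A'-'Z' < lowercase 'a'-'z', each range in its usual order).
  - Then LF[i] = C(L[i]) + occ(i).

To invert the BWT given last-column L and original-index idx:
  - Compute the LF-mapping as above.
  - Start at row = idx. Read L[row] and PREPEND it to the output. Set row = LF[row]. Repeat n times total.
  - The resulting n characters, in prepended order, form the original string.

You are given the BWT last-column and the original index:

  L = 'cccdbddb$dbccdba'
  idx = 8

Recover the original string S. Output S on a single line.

Answer: cbbcdbdcdbcaddc$

Derivation:
LF mapping: 6 7 8 11 2 12 13 3 0 14 4 9 10 15 5 1
Walk LF starting at row 8, prepending L[row]:
  step 1: row=8, L[8]='$', prepend. Next row=LF[8]=0
  step 2: row=0, L[0]='c', prepend. Next row=LF[0]=6
  step 3: row=6, L[6]='d', prepend. Next row=LF[6]=13
  step 4: row=13, L[13]='d', prepend. Next row=LF[13]=15
  step 5: row=15, L[15]='a', prepend. Next row=LF[15]=1
  step 6: row=1, L[1]='c', prepend. Next row=LF[1]=7
  step 7: row=7, L[7]='b', prepend. Next row=LF[7]=3
  step 8: row=3, L[3]='d', prepend. Next row=LF[3]=11
  step 9: row=11, L[11]='c', prepend. Next row=LF[11]=9
  step 10: row=9, L[9]='d', prepend. Next row=LF[9]=14
  step 11: row=14, L[14]='b', prepend. Next row=LF[14]=5
  step 12: row=5, L[5]='d', prepend. Next row=LF[5]=12
  step 13: row=12, L[12]='c', prepend. Next row=LF[12]=10
  step 14: row=10, L[10]='b', prepend. Next row=LF[10]=4
  step 15: row=4, L[4]='b', prepend. Next row=LF[4]=2
  step 16: row=2, L[2]='c', prepend. Next row=LF[2]=8
Reversed output: cbbcdbdcdbcaddc$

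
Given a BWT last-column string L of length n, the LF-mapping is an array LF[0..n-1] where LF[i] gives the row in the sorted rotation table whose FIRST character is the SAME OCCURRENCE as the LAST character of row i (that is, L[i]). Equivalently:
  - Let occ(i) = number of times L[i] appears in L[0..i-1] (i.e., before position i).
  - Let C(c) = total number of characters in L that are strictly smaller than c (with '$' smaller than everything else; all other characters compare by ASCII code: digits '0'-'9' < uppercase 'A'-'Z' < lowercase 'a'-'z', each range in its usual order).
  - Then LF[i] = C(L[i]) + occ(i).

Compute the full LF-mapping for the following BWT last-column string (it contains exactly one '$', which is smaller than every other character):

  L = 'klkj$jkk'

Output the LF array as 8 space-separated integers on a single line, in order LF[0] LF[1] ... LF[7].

Char counts: '$':1, 'j':2, 'k':4, 'l':1
C (first-col start): C('$')=0, C('j')=1, C('k')=3, C('l')=7
L[0]='k': occ=0, LF[0]=C('k')+0=3+0=3
L[1]='l': occ=0, LF[1]=C('l')+0=7+0=7
L[2]='k': occ=1, LF[2]=C('k')+1=3+1=4
L[3]='j': occ=0, LF[3]=C('j')+0=1+0=1
L[4]='$': occ=0, LF[4]=C('$')+0=0+0=0
L[5]='j': occ=1, LF[5]=C('j')+1=1+1=2
L[6]='k': occ=2, LF[6]=C('k')+2=3+2=5
L[7]='k': occ=3, LF[7]=C('k')+3=3+3=6

Answer: 3 7 4 1 0 2 5 6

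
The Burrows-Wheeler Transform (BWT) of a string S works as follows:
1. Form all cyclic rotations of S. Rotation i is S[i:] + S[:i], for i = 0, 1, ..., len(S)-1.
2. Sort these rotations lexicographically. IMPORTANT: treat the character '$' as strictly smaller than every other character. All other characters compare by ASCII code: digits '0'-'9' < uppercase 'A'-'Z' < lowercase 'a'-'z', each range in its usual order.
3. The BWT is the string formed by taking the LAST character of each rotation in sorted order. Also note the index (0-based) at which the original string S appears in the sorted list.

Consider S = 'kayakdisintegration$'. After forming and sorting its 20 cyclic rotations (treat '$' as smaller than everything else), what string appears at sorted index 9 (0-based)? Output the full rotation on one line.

All 20 rotations (rotation i = S[i:]+S[:i]):
  rot[0] = kayakdisintegration$
  rot[1] = ayakdisintegration$k
  rot[2] = yakdisintegration$ka
  rot[3] = akdisintegration$kay
  rot[4] = kdisintegration$kaya
  rot[5] = disintegration$kayak
  rot[6] = isintegration$kayakd
  rot[7] = sintegration$kayakdi
  rot[8] = integration$kayakdis
  rot[9] = ntegration$kayakdisi
  rot[10] = tegration$kayakdisin
  rot[11] = egration$kayakdisint
  rot[12] = gration$kayakdisinte
  rot[13] = ration$kayakdisinteg
  rot[14] = ation$kayakdisintegr
  rot[15] = tion$kayakdisintegra
  rot[16] = ion$kayakdisintegrat
  rot[17] = on$kayakdisintegrati
  rot[18] = n$kayakdisintegratio
  rot[19] = $kayakdisintegration
Sorted (with $ < everything):
  sorted[0] = $kayakdisintegration
  sorted[1] = akdisintegration$kay
  sorted[2] = ation$kayakdisintegr
  sorted[3] = ayakdisintegration$k
  sorted[4] = disintegration$kayak
  sorted[5] = egration$kayakdisint
  sorted[6] = gration$kayakdisinte
  sorted[7] = integration$kayakdis
  sorted[8] = ion$kayakdisintegrat
  sorted[9] = isintegration$kayakd
  sorted[10] = kayakdisintegration$
  sorted[11] = kdisintegration$kaya
  sorted[12] = n$kayakdisintegratio
  sorted[13] = ntegration$kayakdisi
  sorted[14] = on$kayakdisintegrati
  sorted[15] = ration$kayakdisinteg
  sorted[16] = sintegration$kayakdi
  sorted[17] = tegration$kayakdisin
  sorted[18] = tion$kayakdisintegra
  sorted[19] = yakdisintegration$ka
sorted[9] = isintegration$kayakd

Answer: isintegration$kayakd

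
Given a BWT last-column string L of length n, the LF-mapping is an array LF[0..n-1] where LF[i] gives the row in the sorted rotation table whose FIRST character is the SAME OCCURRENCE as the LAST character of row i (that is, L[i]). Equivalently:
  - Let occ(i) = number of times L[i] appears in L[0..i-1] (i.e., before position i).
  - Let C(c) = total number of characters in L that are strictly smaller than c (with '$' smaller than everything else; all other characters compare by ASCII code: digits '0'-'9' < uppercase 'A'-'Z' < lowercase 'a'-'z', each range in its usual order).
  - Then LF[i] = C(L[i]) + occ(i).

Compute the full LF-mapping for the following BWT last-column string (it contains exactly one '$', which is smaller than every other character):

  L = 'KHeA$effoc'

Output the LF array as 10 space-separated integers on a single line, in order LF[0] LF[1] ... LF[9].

Char counts: '$':1, 'A':1, 'H':1, 'K':1, 'c':1, 'e':2, 'f':2, 'o':1
C (first-col start): C('$')=0, C('A')=1, C('H')=2, C('K')=3, C('c')=4, C('e')=5, C('f')=7, C('o')=9
L[0]='K': occ=0, LF[0]=C('K')+0=3+0=3
L[1]='H': occ=0, LF[1]=C('H')+0=2+0=2
L[2]='e': occ=0, LF[2]=C('e')+0=5+0=5
L[3]='A': occ=0, LF[3]=C('A')+0=1+0=1
L[4]='$': occ=0, LF[4]=C('$')+0=0+0=0
L[5]='e': occ=1, LF[5]=C('e')+1=5+1=6
L[6]='f': occ=0, LF[6]=C('f')+0=7+0=7
L[7]='f': occ=1, LF[7]=C('f')+1=7+1=8
L[8]='o': occ=0, LF[8]=C('o')+0=9+0=9
L[9]='c': occ=0, LF[9]=C('c')+0=4+0=4

Answer: 3 2 5 1 0 6 7 8 9 4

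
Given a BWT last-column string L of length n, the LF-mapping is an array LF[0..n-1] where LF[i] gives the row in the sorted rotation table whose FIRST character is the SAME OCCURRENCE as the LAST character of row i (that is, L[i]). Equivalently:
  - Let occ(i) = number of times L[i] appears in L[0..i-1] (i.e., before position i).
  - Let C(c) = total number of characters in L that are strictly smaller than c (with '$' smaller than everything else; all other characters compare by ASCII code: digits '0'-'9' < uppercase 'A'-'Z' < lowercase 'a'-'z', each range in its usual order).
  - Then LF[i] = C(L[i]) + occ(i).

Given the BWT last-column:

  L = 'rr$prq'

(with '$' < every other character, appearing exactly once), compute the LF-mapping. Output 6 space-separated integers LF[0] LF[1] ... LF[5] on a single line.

Answer: 3 4 0 1 5 2

Derivation:
Char counts: '$':1, 'p':1, 'q':1, 'r':3
C (first-col start): C('$')=0, C('p')=1, C('q')=2, C('r')=3
L[0]='r': occ=0, LF[0]=C('r')+0=3+0=3
L[1]='r': occ=1, LF[1]=C('r')+1=3+1=4
L[2]='$': occ=0, LF[2]=C('$')+0=0+0=0
L[3]='p': occ=0, LF[3]=C('p')+0=1+0=1
L[4]='r': occ=2, LF[4]=C('r')+2=3+2=5
L[5]='q': occ=0, LF[5]=C('q')+0=2+0=2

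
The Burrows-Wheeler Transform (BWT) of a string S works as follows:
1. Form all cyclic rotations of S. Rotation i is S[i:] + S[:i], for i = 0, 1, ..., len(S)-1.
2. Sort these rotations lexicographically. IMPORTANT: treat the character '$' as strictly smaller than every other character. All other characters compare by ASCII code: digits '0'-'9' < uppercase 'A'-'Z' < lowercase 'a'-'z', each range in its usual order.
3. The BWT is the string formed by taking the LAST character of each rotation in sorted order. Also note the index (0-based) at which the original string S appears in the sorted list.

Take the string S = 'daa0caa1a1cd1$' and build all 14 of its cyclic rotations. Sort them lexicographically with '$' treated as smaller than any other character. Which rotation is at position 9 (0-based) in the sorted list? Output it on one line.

Answer: aa1a1cd1$daa0c

Derivation:
All 14 rotations (rotation i = S[i:]+S[:i]):
  rot[0] = daa0caa1a1cd1$
  rot[1] = aa0caa1a1cd1$d
  rot[2] = a0caa1a1cd1$da
  rot[3] = 0caa1a1cd1$daa
  rot[4] = caa1a1cd1$daa0
  rot[5] = aa1a1cd1$daa0c
  rot[6] = a1a1cd1$daa0ca
  rot[7] = 1a1cd1$daa0caa
  rot[8] = a1cd1$daa0caa1
  rot[9] = 1cd1$daa0caa1a
  rot[10] = cd1$daa0caa1a1
  rot[11] = d1$daa0caa1a1c
  rot[12] = 1$daa0caa1a1cd
  rot[13] = $daa0caa1a1cd1
Sorted (with $ < everything):
  sorted[0] = $daa0caa1a1cd1
  sorted[1] = 0caa1a1cd1$daa
  sorted[2] = 1$daa0caa1a1cd
  sorted[3] = 1a1cd1$daa0caa
  sorted[4] = 1cd1$daa0caa1a
  sorted[5] = a0caa1a1cd1$da
  sorted[6] = a1a1cd1$daa0ca
  sorted[7] = a1cd1$daa0caa1
  sorted[8] = aa0caa1a1cd1$d
  sorted[9] = aa1a1cd1$daa0c
  sorted[10] = caa1a1cd1$daa0
  sorted[11] = cd1$daa0caa1a1
  sorted[12] = d1$daa0caa1a1c
  sorted[13] = daa0caa1a1cd1$
sorted[9] = aa1a1cd1$daa0c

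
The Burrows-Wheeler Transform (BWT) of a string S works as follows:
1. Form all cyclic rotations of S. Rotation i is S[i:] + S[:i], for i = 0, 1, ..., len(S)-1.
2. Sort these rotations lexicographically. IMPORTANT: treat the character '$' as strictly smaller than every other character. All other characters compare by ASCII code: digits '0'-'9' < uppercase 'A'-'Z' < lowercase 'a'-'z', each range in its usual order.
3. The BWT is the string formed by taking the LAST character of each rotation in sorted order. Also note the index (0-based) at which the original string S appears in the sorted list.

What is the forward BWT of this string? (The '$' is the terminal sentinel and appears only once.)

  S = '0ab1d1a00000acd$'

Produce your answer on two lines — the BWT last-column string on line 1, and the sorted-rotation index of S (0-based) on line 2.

All 16 rotations (rotation i = S[i:]+S[:i]):
  rot[0] = 0ab1d1a00000acd$
  rot[1] = ab1d1a00000acd$0
  rot[2] = b1d1a00000acd$0a
  rot[3] = 1d1a00000acd$0ab
  rot[4] = d1a00000acd$0ab1
  rot[5] = 1a00000acd$0ab1d
  rot[6] = a00000acd$0ab1d1
  rot[7] = 00000acd$0ab1d1a
  rot[8] = 0000acd$0ab1d1a0
  rot[9] = 000acd$0ab1d1a00
  rot[10] = 00acd$0ab1d1a000
  rot[11] = 0acd$0ab1d1a0000
  rot[12] = acd$0ab1d1a00000
  rot[13] = cd$0ab1d1a00000a
  rot[14] = d$0ab1d1a00000ac
  rot[15] = $0ab1d1a00000acd
Sorted (with $ < everything):
  sorted[0] = $0ab1d1a00000acd  (last char: 'd')
  sorted[1] = 00000acd$0ab1d1a  (last char: 'a')
  sorted[2] = 0000acd$0ab1d1a0  (last char: '0')
  sorted[3] = 000acd$0ab1d1a00  (last char: '0')
  sorted[4] = 00acd$0ab1d1a000  (last char: '0')
  sorted[5] = 0ab1d1a00000acd$  (last char: '$')
  sorted[6] = 0acd$0ab1d1a0000  (last char: '0')
  sorted[7] = 1a00000acd$0ab1d  (last char: 'd')
  sorted[8] = 1d1a00000acd$0ab  (last char: 'b')
  sorted[9] = a00000acd$0ab1d1  (last char: '1')
  sorted[10] = ab1d1a00000acd$0  (last char: '0')
  sorted[11] = acd$0ab1d1a00000  (last char: '0')
  sorted[12] = b1d1a00000acd$0a  (last char: 'a')
  sorted[13] = cd$0ab1d1a00000a  (last char: 'a')
  sorted[14] = d$0ab1d1a00000ac  (last char: 'c')
  sorted[15] = d1a00000acd$0ab1  (last char: '1')
Last column: da000$0db100aac1
Original string S is at sorted index 5

Answer: da000$0db100aac1
5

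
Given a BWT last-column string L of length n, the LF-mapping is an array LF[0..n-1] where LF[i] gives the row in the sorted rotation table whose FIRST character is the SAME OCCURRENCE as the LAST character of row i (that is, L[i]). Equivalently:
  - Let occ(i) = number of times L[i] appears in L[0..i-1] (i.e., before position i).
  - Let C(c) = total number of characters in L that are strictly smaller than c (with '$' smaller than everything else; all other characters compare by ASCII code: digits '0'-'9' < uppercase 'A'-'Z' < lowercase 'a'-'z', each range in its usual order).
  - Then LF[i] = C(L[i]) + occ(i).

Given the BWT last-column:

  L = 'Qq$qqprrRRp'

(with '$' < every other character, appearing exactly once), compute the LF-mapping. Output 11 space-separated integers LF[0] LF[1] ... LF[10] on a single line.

Char counts: '$':1, 'Q':1, 'R':2, 'p':2, 'q':3, 'r':2
C (first-col start): C('$')=0, C('Q')=1, C('R')=2, C('p')=4, C('q')=6, C('r')=9
L[0]='Q': occ=0, LF[0]=C('Q')+0=1+0=1
L[1]='q': occ=0, LF[1]=C('q')+0=6+0=6
L[2]='$': occ=0, LF[2]=C('$')+0=0+0=0
L[3]='q': occ=1, LF[3]=C('q')+1=6+1=7
L[4]='q': occ=2, LF[4]=C('q')+2=6+2=8
L[5]='p': occ=0, LF[5]=C('p')+0=4+0=4
L[6]='r': occ=0, LF[6]=C('r')+0=9+0=9
L[7]='r': occ=1, LF[7]=C('r')+1=9+1=10
L[8]='R': occ=0, LF[8]=C('R')+0=2+0=2
L[9]='R': occ=1, LF[9]=C('R')+1=2+1=3
L[10]='p': occ=1, LF[10]=C('p')+1=4+1=5

Answer: 1 6 0 7 8 4 9 10 2 3 5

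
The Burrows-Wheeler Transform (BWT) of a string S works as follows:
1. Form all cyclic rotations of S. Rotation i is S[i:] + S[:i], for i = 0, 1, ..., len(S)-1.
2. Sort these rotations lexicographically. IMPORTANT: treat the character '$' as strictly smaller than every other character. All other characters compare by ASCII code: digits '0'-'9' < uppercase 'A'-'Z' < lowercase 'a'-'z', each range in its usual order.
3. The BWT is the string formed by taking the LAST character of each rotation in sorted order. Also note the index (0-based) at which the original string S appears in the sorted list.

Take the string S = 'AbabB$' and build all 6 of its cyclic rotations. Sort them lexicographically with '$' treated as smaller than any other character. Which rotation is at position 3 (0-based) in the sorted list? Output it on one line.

Answer: abB$Ab

Derivation:
All 6 rotations (rotation i = S[i:]+S[:i]):
  rot[0] = AbabB$
  rot[1] = babB$A
  rot[2] = abB$Ab
  rot[3] = bB$Aba
  rot[4] = B$Abab
  rot[5] = $AbabB
Sorted (with $ < everything):
  sorted[0] = $AbabB
  sorted[1] = AbabB$
  sorted[2] = B$Abab
  sorted[3] = abB$Ab
  sorted[4] = bB$Aba
  sorted[5] = babB$A
sorted[3] = abB$Ab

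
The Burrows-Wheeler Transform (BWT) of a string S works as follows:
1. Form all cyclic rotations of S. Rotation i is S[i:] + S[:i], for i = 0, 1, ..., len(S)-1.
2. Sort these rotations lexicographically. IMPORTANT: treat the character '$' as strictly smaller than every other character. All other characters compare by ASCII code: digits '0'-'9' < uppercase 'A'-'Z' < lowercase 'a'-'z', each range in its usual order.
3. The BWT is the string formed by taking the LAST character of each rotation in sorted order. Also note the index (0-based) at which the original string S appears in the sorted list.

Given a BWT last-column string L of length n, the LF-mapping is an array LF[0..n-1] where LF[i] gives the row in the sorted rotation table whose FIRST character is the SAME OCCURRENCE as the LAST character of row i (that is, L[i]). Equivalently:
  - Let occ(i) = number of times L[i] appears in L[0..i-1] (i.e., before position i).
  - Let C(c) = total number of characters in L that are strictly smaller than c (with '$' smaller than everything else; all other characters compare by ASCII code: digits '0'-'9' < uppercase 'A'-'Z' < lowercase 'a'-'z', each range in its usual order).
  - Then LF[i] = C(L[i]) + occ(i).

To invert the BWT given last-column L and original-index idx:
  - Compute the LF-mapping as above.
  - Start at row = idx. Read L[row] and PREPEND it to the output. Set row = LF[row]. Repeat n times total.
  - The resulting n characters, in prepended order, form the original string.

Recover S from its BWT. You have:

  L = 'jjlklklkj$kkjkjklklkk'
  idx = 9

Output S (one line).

LF mapping: 1 2 16 6 17 7 18 8 3 0 9 10 4 11 5 12 19 13 20 14 15
Walk LF starting at row 9, prepending L[row]:
  step 1: row=9, L[9]='$', prepend. Next row=LF[9]=0
  step 2: row=0, L[0]='j', prepend. Next row=LF[0]=1
  step 3: row=1, L[1]='j', prepend. Next row=LF[1]=2
  step 4: row=2, L[2]='l', prepend. Next row=LF[2]=16
  step 5: row=16, L[16]='l', prepend. Next row=LF[16]=19
  step 6: row=19, L[19]='k', prepend. Next row=LF[19]=14
  step 7: row=14, L[14]='j', prepend. Next row=LF[14]=5
  step 8: row=5, L[5]='k', prepend. Next row=LF[5]=7
  step 9: row=7, L[7]='k', prepend. Next row=LF[7]=8
  step 10: row=8, L[8]='j', prepend. Next row=LF[8]=3
  step 11: row=3, L[3]='k', prepend. Next row=LF[3]=6
  step 12: row=6, L[6]='l', prepend. Next row=LF[6]=18
  step 13: row=18, L[18]='l', prepend. Next row=LF[18]=20
  step 14: row=20, L[20]='k', prepend. Next row=LF[20]=15
  step 15: row=15, L[15]='k', prepend. Next row=LF[15]=12
  step 16: row=12, L[12]='j', prepend. Next row=LF[12]=4
  step 17: row=4, L[4]='l', prepend. Next row=LF[4]=17
  step 18: row=17, L[17]='k', prepend. Next row=LF[17]=13
  step 19: row=13, L[13]='k', prepend. Next row=LF[13]=11
  step 20: row=11, L[11]='k', prepend. Next row=LF[11]=10
  step 21: row=10, L[10]='k', prepend. Next row=LF[10]=9
Reversed output: kkkkljkkllkjkkjklljj$

Answer: kkkkljkkllkjkkjklljj$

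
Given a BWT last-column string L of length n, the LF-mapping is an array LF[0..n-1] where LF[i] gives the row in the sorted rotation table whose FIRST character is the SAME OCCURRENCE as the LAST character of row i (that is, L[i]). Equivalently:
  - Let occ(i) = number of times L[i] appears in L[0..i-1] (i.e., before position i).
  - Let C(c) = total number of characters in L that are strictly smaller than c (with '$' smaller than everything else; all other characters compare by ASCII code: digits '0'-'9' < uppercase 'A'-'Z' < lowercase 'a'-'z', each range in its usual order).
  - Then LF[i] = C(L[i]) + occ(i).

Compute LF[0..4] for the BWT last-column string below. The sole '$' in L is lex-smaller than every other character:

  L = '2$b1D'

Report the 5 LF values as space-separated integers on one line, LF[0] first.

Answer: 2 0 4 1 3

Derivation:
Char counts: '$':1, '1':1, '2':1, 'D':1, 'b':1
C (first-col start): C('$')=0, C('1')=1, C('2')=2, C('D')=3, C('b')=4
L[0]='2': occ=0, LF[0]=C('2')+0=2+0=2
L[1]='$': occ=0, LF[1]=C('$')+0=0+0=0
L[2]='b': occ=0, LF[2]=C('b')+0=4+0=4
L[3]='1': occ=0, LF[3]=C('1')+0=1+0=1
L[4]='D': occ=0, LF[4]=C('D')+0=3+0=3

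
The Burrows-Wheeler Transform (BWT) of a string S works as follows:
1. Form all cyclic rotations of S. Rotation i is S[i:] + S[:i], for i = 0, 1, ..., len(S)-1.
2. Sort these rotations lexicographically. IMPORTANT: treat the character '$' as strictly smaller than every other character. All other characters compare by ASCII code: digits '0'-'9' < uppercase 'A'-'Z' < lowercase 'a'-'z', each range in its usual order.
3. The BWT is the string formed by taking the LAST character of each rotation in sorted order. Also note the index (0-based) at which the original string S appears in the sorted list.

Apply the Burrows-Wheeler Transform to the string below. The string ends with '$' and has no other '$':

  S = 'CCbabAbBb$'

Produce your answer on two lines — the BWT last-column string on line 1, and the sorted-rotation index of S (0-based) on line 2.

All 10 rotations (rotation i = S[i:]+S[:i]):
  rot[0] = CCbabAbBb$
  rot[1] = CbabAbBb$C
  rot[2] = babAbBb$CC
  rot[3] = abAbBb$CCb
  rot[4] = bAbBb$CCba
  rot[5] = AbBb$CCbab
  rot[6] = bBb$CCbabA
  rot[7] = Bb$CCbabAb
  rot[8] = b$CCbabAbB
  rot[9] = $CCbabAbBb
Sorted (with $ < everything):
  sorted[0] = $CCbabAbBb  (last char: 'b')
  sorted[1] = AbBb$CCbab  (last char: 'b')
  sorted[2] = Bb$CCbabAb  (last char: 'b')
  sorted[3] = CCbabAbBb$  (last char: '$')
  sorted[4] = CbabAbBb$C  (last char: 'C')
  sorted[5] = abAbBb$CCb  (last char: 'b')
  sorted[6] = b$CCbabAbB  (last char: 'B')
  sorted[7] = bAbBb$CCba  (last char: 'a')
  sorted[8] = bBb$CCbabA  (last char: 'A')
  sorted[9] = babAbBb$CC  (last char: 'C')
Last column: bbb$CbBaAC
Original string S is at sorted index 3

Answer: bbb$CbBaAC
3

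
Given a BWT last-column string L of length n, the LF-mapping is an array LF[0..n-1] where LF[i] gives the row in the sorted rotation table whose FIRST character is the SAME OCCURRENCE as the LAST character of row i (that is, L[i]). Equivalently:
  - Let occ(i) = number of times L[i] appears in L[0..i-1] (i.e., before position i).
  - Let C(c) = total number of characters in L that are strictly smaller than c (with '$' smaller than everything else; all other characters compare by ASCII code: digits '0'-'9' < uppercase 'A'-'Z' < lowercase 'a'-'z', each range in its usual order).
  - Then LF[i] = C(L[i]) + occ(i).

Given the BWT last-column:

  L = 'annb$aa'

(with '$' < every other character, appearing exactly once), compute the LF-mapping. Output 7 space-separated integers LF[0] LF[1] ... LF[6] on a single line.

Char counts: '$':1, 'a':3, 'b':1, 'n':2
C (first-col start): C('$')=0, C('a')=1, C('b')=4, C('n')=5
L[0]='a': occ=0, LF[0]=C('a')+0=1+0=1
L[1]='n': occ=0, LF[1]=C('n')+0=5+0=5
L[2]='n': occ=1, LF[2]=C('n')+1=5+1=6
L[3]='b': occ=0, LF[3]=C('b')+0=4+0=4
L[4]='$': occ=0, LF[4]=C('$')+0=0+0=0
L[5]='a': occ=1, LF[5]=C('a')+1=1+1=2
L[6]='a': occ=2, LF[6]=C('a')+2=1+2=3

Answer: 1 5 6 4 0 2 3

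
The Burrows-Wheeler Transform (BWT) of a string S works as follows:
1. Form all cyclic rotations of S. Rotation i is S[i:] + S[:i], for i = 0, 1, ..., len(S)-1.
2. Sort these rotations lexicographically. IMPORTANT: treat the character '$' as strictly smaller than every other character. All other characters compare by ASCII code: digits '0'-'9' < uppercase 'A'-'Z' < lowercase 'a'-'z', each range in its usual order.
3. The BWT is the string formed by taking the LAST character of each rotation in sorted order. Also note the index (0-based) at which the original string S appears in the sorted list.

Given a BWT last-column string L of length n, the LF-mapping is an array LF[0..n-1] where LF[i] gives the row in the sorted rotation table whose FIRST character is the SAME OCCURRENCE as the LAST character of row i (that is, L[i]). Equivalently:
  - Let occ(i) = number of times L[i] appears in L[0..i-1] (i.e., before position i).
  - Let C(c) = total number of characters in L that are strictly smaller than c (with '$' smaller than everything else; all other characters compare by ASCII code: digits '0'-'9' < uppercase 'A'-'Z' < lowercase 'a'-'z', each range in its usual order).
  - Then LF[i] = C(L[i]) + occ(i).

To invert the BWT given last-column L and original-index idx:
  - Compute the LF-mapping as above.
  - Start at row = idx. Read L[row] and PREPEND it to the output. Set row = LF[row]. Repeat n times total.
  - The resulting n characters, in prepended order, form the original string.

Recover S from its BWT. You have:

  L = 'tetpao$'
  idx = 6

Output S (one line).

LF mapping: 5 2 6 4 1 3 0
Walk LF starting at row 6, prepending L[row]:
  step 1: row=6, L[6]='$', prepend. Next row=LF[6]=0
  step 2: row=0, L[0]='t', prepend. Next row=LF[0]=5
  step 3: row=5, L[5]='o', prepend. Next row=LF[5]=3
  step 4: row=3, L[3]='p', prepend. Next row=LF[3]=4
  step 5: row=4, L[4]='a', prepend. Next row=LF[4]=1
  step 6: row=1, L[1]='e', prepend. Next row=LF[1]=2
  step 7: row=2, L[2]='t', prepend. Next row=LF[2]=6
Reversed output: teapot$

Answer: teapot$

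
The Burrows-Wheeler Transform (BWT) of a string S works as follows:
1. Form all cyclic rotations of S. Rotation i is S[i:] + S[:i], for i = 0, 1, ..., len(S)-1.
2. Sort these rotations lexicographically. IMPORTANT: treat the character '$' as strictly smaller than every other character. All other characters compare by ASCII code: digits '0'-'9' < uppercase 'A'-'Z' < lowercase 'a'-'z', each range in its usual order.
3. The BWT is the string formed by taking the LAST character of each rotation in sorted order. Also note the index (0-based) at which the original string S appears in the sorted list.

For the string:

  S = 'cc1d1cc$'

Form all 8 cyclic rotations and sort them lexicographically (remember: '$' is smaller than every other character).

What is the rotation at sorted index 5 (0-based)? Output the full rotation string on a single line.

All 8 rotations (rotation i = S[i:]+S[:i]):
  rot[0] = cc1d1cc$
  rot[1] = c1d1cc$c
  rot[2] = 1d1cc$cc
  rot[3] = d1cc$cc1
  rot[4] = 1cc$cc1d
  rot[5] = cc$cc1d1
  rot[6] = c$cc1d1c
  rot[7] = $cc1d1cc
Sorted (with $ < everything):
  sorted[0] = $cc1d1cc
  sorted[1] = 1cc$cc1d
  sorted[2] = 1d1cc$cc
  sorted[3] = c$cc1d1c
  sorted[4] = c1d1cc$c
  sorted[5] = cc$cc1d1
  sorted[6] = cc1d1cc$
  sorted[7] = d1cc$cc1
sorted[5] = cc$cc1d1

Answer: cc$cc1d1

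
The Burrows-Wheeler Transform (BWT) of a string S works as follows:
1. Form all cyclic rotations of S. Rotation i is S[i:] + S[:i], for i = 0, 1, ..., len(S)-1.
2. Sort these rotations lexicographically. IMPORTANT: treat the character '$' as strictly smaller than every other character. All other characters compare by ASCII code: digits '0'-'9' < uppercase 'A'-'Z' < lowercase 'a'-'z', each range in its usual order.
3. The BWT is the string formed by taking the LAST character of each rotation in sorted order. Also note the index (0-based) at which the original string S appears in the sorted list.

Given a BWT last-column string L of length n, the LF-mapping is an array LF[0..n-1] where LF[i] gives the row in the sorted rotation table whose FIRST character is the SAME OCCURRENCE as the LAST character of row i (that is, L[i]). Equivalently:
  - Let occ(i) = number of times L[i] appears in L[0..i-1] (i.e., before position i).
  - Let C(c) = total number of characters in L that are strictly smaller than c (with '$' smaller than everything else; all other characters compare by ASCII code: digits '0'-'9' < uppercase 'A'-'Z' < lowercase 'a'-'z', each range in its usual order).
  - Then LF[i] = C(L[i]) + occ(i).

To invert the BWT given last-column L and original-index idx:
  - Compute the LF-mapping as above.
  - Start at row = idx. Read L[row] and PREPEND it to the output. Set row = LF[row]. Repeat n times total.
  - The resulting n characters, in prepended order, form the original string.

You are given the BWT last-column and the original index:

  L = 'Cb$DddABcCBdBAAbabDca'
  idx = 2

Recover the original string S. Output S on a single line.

Answer: AbABadacCDAbbcdBDdBC$

Derivation:
LF mapping: 7 13 0 9 18 19 1 4 16 8 5 20 6 2 3 14 11 15 10 17 12
Walk LF starting at row 2, prepending L[row]:
  step 1: row=2, L[2]='$', prepend. Next row=LF[2]=0
  step 2: row=0, L[0]='C', prepend. Next row=LF[0]=7
  step 3: row=7, L[7]='B', prepend. Next row=LF[7]=4
  step 4: row=4, L[4]='d', prepend. Next row=LF[4]=18
  step 5: row=18, L[18]='D', prepend. Next row=LF[18]=10
  step 6: row=10, L[10]='B', prepend. Next row=LF[10]=5
  step 7: row=5, L[5]='d', prepend. Next row=LF[5]=19
  step 8: row=19, L[19]='c', prepend. Next row=LF[19]=17
  step 9: row=17, L[17]='b', prepend. Next row=LF[17]=15
  step 10: row=15, L[15]='b', prepend. Next row=LF[15]=14
  step 11: row=14, L[14]='A', prepend. Next row=LF[14]=3
  step 12: row=3, L[3]='D', prepend. Next row=LF[3]=9
  step 13: row=9, L[9]='C', prepend. Next row=LF[9]=8
  step 14: row=8, L[8]='c', prepend. Next row=LF[8]=16
  step 15: row=16, L[16]='a', prepend. Next row=LF[16]=11
  step 16: row=11, L[11]='d', prepend. Next row=LF[11]=20
  step 17: row=20, L[20]='a', prepend. Next row=LF[20]=12
  step 18: row=12, L[12]='B', prepend. Next row=LF[12]=6
  step 19: row=6, L[6]='A', prepend. Next row=LF[6]=1
  step 20: row=1, L[1]='b', prepend. Next row=LF[1]=13
  step 21: row=13, L[13]='A', prepend. Next row=LF[13]=2
Reversed output: AbABadacCDAbbcdBDdBC$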